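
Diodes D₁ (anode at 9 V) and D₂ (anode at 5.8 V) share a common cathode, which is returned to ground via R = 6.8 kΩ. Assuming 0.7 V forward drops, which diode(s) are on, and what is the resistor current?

Only D₁ conducts; I_R ≈ 1.2 mA

Assume both conduct. Then node N would need to be at both 9−0.7 = 8.3 V and 5.8−0.7 = 5.1 V, which is impossible.
Assume only D₁ conducts: V_N = 9 − 0.7 = 8.3 V, so I_R = 8.3/6.8 = 1.22 mA.
Check D₂: its anode-to-cathode voltage is 5.8 − 8.3 = -2.5 V < 0.7 V, so it is off. The assumption is consistent.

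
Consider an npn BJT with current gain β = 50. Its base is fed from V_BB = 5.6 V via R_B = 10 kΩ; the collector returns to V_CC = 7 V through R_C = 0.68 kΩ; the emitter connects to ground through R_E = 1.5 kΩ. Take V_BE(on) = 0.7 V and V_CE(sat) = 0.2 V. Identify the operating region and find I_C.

Assume active. Base-emitter loop: I_B = (V_BB − V_BE)/(R_B + (β+1)R_E) = (5.6 − 0.7)/(10 + 51×1.5) = 0.0566 mA.
I_C = β·I_B = 50×0.0566 = 2.83 mA.
V_CE = V_CC − I_C·R_C − I_E·R_E = 7 − 2.83×0.68 − 2.89×1.5 = 0.74 V > V_CE(sat), so the active-region assumption holds.

active; I_C ≈ 2.8 mA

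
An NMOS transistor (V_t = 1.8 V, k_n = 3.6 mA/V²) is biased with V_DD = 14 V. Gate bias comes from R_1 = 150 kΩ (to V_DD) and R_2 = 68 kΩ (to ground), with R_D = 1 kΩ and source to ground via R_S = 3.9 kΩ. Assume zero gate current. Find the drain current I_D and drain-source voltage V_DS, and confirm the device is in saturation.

V_G = V_DD·R_2/(R_1+R_2) = 14×68/218 = 4.37 V.
Assume saturation: I_D = (k_n/2)(V_GS − V_t)² with V_GS = V_G − I_D·R_S = 4.37 − 3.9·I_D.
Substituting gives 27.4·I_D² − 37·I_D + 11.9 = 0, with roots I_D = 0.52 or 0.833 mA.
The root I_D = 0.833 mA gives V_GS = 1.12 V ≤ V_t, so take I_D = 0.52 mA.
Then V_GS = 2.34 V and V_DS = V_DD − I_D(R_D+R_S) = 14 − 0.52×4.9 = 11.5 V.
Saturation requires V_DS ≥ V_GS − V_t = 0.538 V; 11.5 ≥ 0.538 ✓.

I_D ≈ 0.52 mA, V_DS ≈ 11 V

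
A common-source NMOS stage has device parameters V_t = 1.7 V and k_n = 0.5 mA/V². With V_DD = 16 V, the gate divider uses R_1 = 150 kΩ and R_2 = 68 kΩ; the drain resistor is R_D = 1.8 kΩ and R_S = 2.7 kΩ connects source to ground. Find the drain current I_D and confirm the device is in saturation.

V_G = V_DD·R_2/(R_1+R_2) = 16×68/218 = 4.99 V.
Assume saturation: I_D = (k_n/2)(V_GS − V_t)² with V_GS = V_G − I_D·R_S = 4.99 − 2.7·I_D.
Substituting gives 1.82·I_D² − 5.44·I_D + 2.71 = 0, with roots I_D = 0.631 or 2.36 mA.
The root I_D = 2.36 mA gives V_GS = -1.37 V ≤ V_t, so take I_D = 0.631 mA.
Then V_GS = 3.29 V and V_DS = V_DD − I_D(R_D+R_S) = 16 − 0.631×4.5 = 13.2 V.
Saturation requires V_DS ≥ V_GS − V_t = 1.59 V; 13.2 ≥ 1.59 ✓.

I_D ≈ 0.63 mA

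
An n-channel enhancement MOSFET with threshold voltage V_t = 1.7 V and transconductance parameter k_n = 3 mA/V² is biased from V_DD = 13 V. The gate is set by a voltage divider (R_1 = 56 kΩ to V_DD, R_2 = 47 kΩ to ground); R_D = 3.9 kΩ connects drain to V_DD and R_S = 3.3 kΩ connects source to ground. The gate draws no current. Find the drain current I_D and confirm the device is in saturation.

V_G = V_DD·R_2/(R_1+R_2) = 13×47/103 = 5.93 V.
Assume saturation: I_D = (k_n/2)(V_GS − V_t)² with V_GS = V_G − I_D·R_S = 5.93 − 3.3·I_D.
Substituting gives 16.3·I_D² − 42.9·I_D + 26.9 = 0, with roots I_D = 1.03 or 1.59 mA.
The root I_D = 1.59 mA gives V_GS = 0.669 V ≤ V_t, so take I_D = 1.03 mA.
Then V_GS = 2.53 V and V_DS = V_DD − I_D(R_D+R_S) = 13 − 1.03×7.2 = 5.58 V.
Saturation requires V_DS ≥ V_GS − V_t = 0.829 V; 5.58 ≥ 0.829 ✓.

I_D ≈ 1 mA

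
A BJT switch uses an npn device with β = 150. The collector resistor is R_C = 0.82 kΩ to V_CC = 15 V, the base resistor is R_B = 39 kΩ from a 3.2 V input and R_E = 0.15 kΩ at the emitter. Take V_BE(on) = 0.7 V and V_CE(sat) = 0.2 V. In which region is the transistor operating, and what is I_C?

active; I_C ≈ 6.1 mA

Assume active. Base-emitter loop: I_B = (V_BB − V_BE)/(R_B + (β+1)R_E) = (3.2 − 0.7)/(39 + 151×0.15) = 0.0406 mA.
I_C = β·I_B = 150×0.0406 = 6.08 mA.
V_CE = V_CC − I_C·R_C − I_E·R_E = 15 − 6.08×0.82 − 6.12×0.15 = 9.09 V > V_CE(sat), so the active-region assumption holds.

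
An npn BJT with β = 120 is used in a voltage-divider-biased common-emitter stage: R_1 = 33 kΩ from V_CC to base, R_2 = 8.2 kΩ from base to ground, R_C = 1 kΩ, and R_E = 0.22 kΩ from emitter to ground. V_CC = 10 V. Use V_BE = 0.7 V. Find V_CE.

Thevenize the base divider: V_Th = V_CC·R_2/(R_1+R_2) = 10×8.2/41.2 = 1.99 V, R_Th = R_1‖R_2 = 6.57 kΩ.
Base-emitter loop: V_Th = I_B·R_Th + V_BE + (β+1)I_B·R_E, so I_B = (1.99 − 0.7) / (6.57 + 121×0.22) = 0.0389 mA.
I_C = β·I_B = 120×0.0389 = 4.67 mA, and I_E = (β+1)I_B = 4.7 mA.
V_CE = V_CC − I_C·R_C − I_E·R_E = 10 − 4.67×1 − 4.7×0.22 = 4.3 V.
V_CE = 4.3 V > 0.2 V confirms active-region operation.

V_CE ≈ 4.3 V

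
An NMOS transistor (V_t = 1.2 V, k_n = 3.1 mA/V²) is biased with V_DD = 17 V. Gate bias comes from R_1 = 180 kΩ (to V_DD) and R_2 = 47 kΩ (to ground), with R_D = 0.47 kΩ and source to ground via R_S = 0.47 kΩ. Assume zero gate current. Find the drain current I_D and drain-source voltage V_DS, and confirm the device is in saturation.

I_D ≈ 2.3 mA, V_DS ≈ 15 V

V_G = V_DD·R_2/(R_1+R_2) = 17×47/227 = 3.52 V.
Assume saturation: I_D = (k_n/2)(V_GS − V_t)² with V_GS = V_G − I_D·R_S = 3.52 − 0.47·I_D.
Substituting gives 0.342·I_D² − 4.38·I_D + 8.34 = 0, with roots I_D = 2.33 or 10.5 mA.
The root I_D = 10.5 mA gives V_GS = -1.4 V ≤ V_t, so take I_D = 2.33 mA.
Then V_GS = 2.43 V and V_DS = V_DD − I_D(R_D+R_S) = 17 − 2.33×0.94 = 14.8 V.
Saturation requires V_DS ≥ V_GS − V_t = 1.23 V; 14.8 ≥ 1.23 ✓.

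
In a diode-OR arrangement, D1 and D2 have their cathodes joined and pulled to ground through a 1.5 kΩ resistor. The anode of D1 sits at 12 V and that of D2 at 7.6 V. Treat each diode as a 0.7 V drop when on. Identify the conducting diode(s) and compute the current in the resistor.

Only D1 conducts; I_R ≈ 7.5 mA

Assume both conduct. Then node N would need to be at both 12−0.7 = 11.3 V and 7.6−0.7 = 6.9 V, which is impossible.
Assume only D1 conducts: V_N = 12 − 0.7 = 11.3 V, so I_R = 11.3/1.5 = 7.53 mA.
Check D2: its anode-to-cathode voltage is 7.6 − 11.3 = -3.7 V < 0.7 V, so it is off. The assumption is consistent.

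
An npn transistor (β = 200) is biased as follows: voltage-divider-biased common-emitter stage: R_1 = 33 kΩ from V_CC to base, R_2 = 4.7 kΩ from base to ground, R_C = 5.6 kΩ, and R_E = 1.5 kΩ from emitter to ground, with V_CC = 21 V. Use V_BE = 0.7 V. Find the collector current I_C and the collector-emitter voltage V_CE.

I_C ≈ 1.3 mA, V_CE ≈ 12 V

Thevenize the base divider: V_Th = V_CC·R_2/(R_1+R_2) = 21×4.7/37.7 = 2.62 V, R_Th = R_1‖R_2 = 4.11 kΩ.
Base-emitter loop: V_Th = I_B·R_Th + V_BE + (β+1)I_B·R_E, so I_B = (2.62 − 0.7) / (4.11 + 201×1.5) = 0.00628 mA.
I_C = β·I_B = 200×0.00628 = 1.26 mA, and I_E = (β+1)I_B = 1.26 mA.
V_CE = V_CC − I_C·R_C − I_E·R_E = 21 − 1.26×5.6 − 1.26×1.5 = 12.1 V.
V_CE = 12.1 V > 0.2 V confirms active-region operation.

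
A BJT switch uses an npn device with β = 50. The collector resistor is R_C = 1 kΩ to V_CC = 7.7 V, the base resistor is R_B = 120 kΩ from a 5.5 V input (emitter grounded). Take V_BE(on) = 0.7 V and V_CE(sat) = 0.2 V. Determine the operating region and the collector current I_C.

active; I_C ≈ 2 mA

Assume active. Base-emitter loop: I_B = (V_BB − V_BE)/R_B = (5.5 − 0.7)/120 = 0.04 mA.
I_C = β·I_B = 50×0.04 = 2 mA.
V_CE = V_CC − I_C·R_C = 7.7 − 2×1 = 5.7 V > V_CE(sat), so the active-region assumption holds.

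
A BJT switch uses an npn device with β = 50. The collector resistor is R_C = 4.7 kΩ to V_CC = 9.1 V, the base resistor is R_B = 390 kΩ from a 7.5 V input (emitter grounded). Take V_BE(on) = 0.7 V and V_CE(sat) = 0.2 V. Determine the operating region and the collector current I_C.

Assume active. Base-emitter loop: I_B = (V_BB − V_BE)/R_B = (7.5 − 0.7)/390 = 0.0174 mA.
I_C = β·I_B = 50×0.0174 = 0.872 mA.
V_CE = V_CC − I_C·R_C = 9.1 − 0.872×4.7 = 5 V > V_CE(sat), so the active-region assumption holds.

active; I_C ≈ 0.87 mA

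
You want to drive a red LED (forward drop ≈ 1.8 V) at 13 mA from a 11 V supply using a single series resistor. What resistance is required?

The resistor drops V_S − V_D = 11 − 1.8 = 9.2 V at 13 mA.
R = 9.2 V / 13 mA = 0.708 kΩ.

R ≈ 0.71 kΩ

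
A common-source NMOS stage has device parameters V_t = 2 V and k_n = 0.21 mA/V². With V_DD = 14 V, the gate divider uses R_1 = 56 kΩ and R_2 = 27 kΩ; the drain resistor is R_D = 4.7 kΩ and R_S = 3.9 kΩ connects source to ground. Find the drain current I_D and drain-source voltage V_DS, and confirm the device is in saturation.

V_G = V_DD·R_2/(R_1+R_2) = 14×27/83 = 4.55 V.
Assume saturation: I_D = (k_n/2)(V_GS − V_t)² with V_GS = V_G − I_D·R_S = 4.55 − 3.9·I_D.
Substituting gives 1.6·I_D² − 3.09·I_D + 0.685 = 0, with roots I_D = 0.255 or 1.68 mA.
The root I_D = 1.68 mA gives V_GS = -2 V ≤ V_t, so take I_D = 0.255 mA.
Then V_GS = 3.56 V and V_DS = V_DD − I_D(R_D+R_S) = 14 − 0.255×8.6 = 11.8 V.
Saturation requires V_DS ≥ V_GS − V_t = 1.56 V; 11.8 ≥ 1.56 ✓.

I_D ≈ 0.26 mA, V_DS ≈ 12 V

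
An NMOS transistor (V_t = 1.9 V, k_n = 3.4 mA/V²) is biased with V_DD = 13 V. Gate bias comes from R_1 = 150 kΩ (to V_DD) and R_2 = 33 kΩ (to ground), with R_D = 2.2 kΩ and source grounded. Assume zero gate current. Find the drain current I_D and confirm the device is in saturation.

V_G = V_DD·R_2/(R_1+R_2) = 13×33/183 = 2.34 V. With the source grounded, V_GS = V_G = 2.34 V.
Assume saturation: I_D = (k_n/2)(V_GS − V_t)² = (3.4/2)×(2.34 − 1.9)² = 1.7×0.444² = 0.336 mA.
V_DS = V_DD − I_D·R_D = 13 − 0.336×2.2 = 12.3 V.
Saturation requires V_DS ≥ V_GS − V_t = 0.444 V; 12.3 ≥ 0.444 ✓.

I_D ≈ 0.34 mA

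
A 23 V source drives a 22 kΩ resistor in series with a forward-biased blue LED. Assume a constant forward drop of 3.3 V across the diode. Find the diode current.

I ≈ 0.9 mA

KVL around the loop: 23 = V_D + I·R = 3.3 + I × 22 kΩ.
So I = (23 − 3.3) / 22 kΩ = 19.7 / 22 = 0.895 mA.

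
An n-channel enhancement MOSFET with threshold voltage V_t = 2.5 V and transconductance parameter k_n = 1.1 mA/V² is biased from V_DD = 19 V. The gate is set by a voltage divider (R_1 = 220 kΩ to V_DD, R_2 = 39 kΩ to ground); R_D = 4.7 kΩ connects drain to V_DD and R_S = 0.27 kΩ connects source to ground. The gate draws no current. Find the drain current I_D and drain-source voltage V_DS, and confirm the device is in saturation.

I_D ≈ 0.065 mA, V_DS ≈ 19 V

V_G = V_DD·R_2/(R_1+R_2) = 19×39/259 = 2.86 V.
Assume saturation: I_D = (k_n/2)(V_GS − V_t)² with V_GS = V_G − I_D·R_S = 2.86 − 0.27·I_D.
Substituting gives 0.0401·I_D² − 1.11·I_D + 0.0717 = 0, with roots I_D = 0.0649 or 27.5 mA.
The root I_D = 27.5 mA gives V_GS = -4.58 V ≤ V_t, so take I_D = 0.0649 mA.
Then V_GS = 2.84 V and V_DS = V_DD − I_D(R_D+R_S) = 19 − 0.0649×4.97 = 18.7 V.
Saturation requires V_DS ≥ V_GS − V_t = 0.343 V; 18.7 ≥ 0.343 ✓.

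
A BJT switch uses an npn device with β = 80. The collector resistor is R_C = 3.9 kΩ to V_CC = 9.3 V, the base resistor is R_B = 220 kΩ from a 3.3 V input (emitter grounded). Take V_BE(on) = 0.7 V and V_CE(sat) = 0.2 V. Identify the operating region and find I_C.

active; I_C ≈ 0.95 mA

Assume active. Base-emitter loop: I_B = (V_BB − V_BE)/R_B = (3.3 − 0.7)/220 = 0.0118 mA.
I_C = β·I_B = 80×0.0118 = 0.945 mA.
V_CE = V_CC − I_C·R_C = 9.3 − 0.945×3.9 = 5.61 V > V_CE(sat), so the active-region assumption holds.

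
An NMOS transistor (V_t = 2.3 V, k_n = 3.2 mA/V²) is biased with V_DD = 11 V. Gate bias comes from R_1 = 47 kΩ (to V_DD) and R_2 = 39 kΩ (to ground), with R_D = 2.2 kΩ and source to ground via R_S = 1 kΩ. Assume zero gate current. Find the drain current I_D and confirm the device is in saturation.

I_D ≈ 1.7 mA

V_G = V_DD·R_2/(R_1+R_2) = 11×39/86 = 4.99 V.
Assume saturation: I_D = (k_n/2)(V_GS − V_t)² with V_GS = V_G − I_D·R_S = 4.99 − 1·I_D.
Substituting gives 1.6·I_D² − 9.6·I_D + 11.6 = 0, with roots I_D = 1.67 or 4.33 mA.
The root I_D = 4.33 mA gives V_GS = 0.654 V ≤ V_t, so take I_D = 1.67 mA.
Then V_GS = 3.32 V and V_DS = V_DD − I_D(R_D+R_S) = 11 − 1.67×3.2 = 5.66 V.
Saturation requires V_DS ≥ V_GS − V_t = 1.02 V; 5.66 ≥ 1.02 ✓.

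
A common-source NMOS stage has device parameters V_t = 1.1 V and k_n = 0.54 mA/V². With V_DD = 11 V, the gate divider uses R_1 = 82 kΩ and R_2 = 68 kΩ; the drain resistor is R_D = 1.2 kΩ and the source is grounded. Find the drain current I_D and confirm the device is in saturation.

I_D ≈ 4.1 mA

V_G = V_DD·R_2/(R_1+R_2) = 11×68/150 = 4.99 V. With the source grounded, V_GS = V_G = 4.99 V.
Assume saturation: I_D = (k_n/2)(V_GS − V_t)² = (0.54/2)×(4.99 − 1.1)² = 0.27×3.89² = 4.08 mA.
V_DS = V_DD − I_D·R_D = 11 − 4.08×1.2 = 6.11 V.
Saturation requires V_DS ≥ V_GS − V_t = 3.89 V; 6.11 ≥ 3.89 ✓.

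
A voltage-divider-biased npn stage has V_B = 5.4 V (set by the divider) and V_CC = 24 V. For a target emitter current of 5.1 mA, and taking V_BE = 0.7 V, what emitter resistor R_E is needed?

R_E ≈ 0.92 kΩ

V_E = V_B − V_BE = 5.4 − 0.7 = 4.7 V.
R_E = V_E / I_E = 4.7 / 5.1 = 0.922 kΩ.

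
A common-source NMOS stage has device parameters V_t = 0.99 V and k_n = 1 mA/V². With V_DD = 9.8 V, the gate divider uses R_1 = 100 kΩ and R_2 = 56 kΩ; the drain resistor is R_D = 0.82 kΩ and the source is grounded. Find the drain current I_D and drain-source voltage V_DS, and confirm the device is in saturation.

V_G = V_DD·R_2/(R_1+R_2) = 9.8×56/156 = 3.52 V. With the source grounded, V_GS = V_G = 3.52 V.
Assume saturation: I_D = (k_n/2)(V_GS − V_t)² = (1/2)×(3.52 − 0.99)² = 0.5×2.53² = 3.2 mA.
V_DS = V_DD − I_D·R_D = 9.8 − 3.2×0.82 = 7.18 V.
Saturation requires V_DS ≥ V_GS − V_t = 2.53 V; 7.18 ≥ 2.53 ✓.

I_D ≈ 3.2 mA, V_DS ≈ 7.2 V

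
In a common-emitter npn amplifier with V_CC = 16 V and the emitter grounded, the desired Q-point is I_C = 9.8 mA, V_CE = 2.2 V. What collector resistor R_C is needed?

R_C ≈ 1.4 kΩ

Collector loop: V_CC = I_C·R_C + V_CE.
R_C = (V_CC − V_CE)/I_C = (16 − 2.2)/9.8 = 1.41 kΩ.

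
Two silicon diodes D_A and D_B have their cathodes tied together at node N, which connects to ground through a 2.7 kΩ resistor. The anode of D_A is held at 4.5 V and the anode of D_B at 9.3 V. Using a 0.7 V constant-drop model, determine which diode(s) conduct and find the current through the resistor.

Assume both conduct. Then node N would need to be at both 4.5−0.7 = 3.8 V and 9.3−0.7 = 8.6 V, which is impossible.
Assume only D_B conducts: V_N = 9.3 − 0.7 = 8.6 V, so I_R = 8.6/2.7 = 3.19 mA.
Check D_A: its anode-to-cathode voltage is 4.5 − 8.6 = -4.1 V < 0.7 V, so it is off. The assumption is consistent.

Only D_B conducts; I_R ≈ 3.2 mA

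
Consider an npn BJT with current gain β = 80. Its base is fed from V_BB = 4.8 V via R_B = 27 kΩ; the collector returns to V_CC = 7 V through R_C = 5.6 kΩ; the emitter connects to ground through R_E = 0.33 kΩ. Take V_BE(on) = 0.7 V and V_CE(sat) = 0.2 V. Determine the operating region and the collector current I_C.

Assume active: I_B = (4.8 − 0.7)/(27 + 81×0.33) = 0.0763 mA, I_C = β·I_B = 6.1 mA.
Then V_CE = 7 − 6.1×5.6 − 6.18×0.33 = -29.2 V < 0.2 V — the active assumption fails.
Re-solve with V_CE = 0.2 V. KCL at the emitter: V_E/R_E = (V_BB−0.7−V_E)/R_B + (V_CC−0.2−V_E)/R_C, giving V_E = 0.421 V.
I_C = (V_CC − 0.2 − V_E)/R_C = (6.8 − 0.421)/5.6 = 1.14 mA.
Check: I_B = (4.1 − 0.421)/27 = 0.136 mA, and β·I_B = 10.9 mA > I_C, confirming saturation.

saturation; I_C ≈ 1.1 mA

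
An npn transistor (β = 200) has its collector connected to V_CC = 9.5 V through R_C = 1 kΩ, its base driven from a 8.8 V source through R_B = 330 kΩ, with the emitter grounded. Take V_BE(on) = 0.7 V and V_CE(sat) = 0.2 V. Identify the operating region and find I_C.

active; I_C ≈ 4.9 mA

Assume active. Base-emitter loop: I_B = (V_BB − V_BE)/R_B = (8.8 − 0.7)/330 = 0.0245 mA.
I_C = β·I_B = 200×0.0245 = 4.91 mA.
V_CE = V_CC − I_C·R_C = 9.5 − 4.91×1 = 4.59 V > V_CE(sat), so the active-region assumption holds.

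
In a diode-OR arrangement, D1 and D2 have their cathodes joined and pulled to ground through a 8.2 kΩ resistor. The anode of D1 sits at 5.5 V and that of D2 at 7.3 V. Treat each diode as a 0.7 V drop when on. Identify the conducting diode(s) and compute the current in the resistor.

Only D2 conducts; I_R ≈ 0.8 mA

Assume both conduct. Then node N would need to be at both 5.5−0.7 = 4.8 V and 7.3−0.7 = 6.6 V, which is impossible.
Assume only D2 conducts: V_N = 7.3 − 0.7 = 6.6 V, so I_R = 6.6/8.2 = 0.805 mA.
Check D1: its anode-to-cathode voltage is 5.5 − 6.6 = -1.1 V < 0.7 V, so it is off. The assumption is consistent.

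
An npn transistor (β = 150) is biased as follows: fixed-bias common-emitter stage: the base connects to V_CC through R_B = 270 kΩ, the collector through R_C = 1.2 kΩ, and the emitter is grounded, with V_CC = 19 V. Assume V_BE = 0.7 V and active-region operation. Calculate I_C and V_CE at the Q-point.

I_C ≈ 10 mA, V_CE ≈ 6.8 V

Base loop: V_CC = I_B·R_B + V_BE, so I_B = (19 − 0.7)/270 kΩ = 0.0678 mA.
In the active region I_C = β·I_B = 150 × 0.0678 = 10.2 mA.
Collector loop: V_CE = V_CC − I_C·R_C = 19 − 10.2×1.2 = 6.8 V.
Since V_CE = 6.8 V > V_CE(sat) ≈ 0.2 V, the transistor is in the active region as assumed.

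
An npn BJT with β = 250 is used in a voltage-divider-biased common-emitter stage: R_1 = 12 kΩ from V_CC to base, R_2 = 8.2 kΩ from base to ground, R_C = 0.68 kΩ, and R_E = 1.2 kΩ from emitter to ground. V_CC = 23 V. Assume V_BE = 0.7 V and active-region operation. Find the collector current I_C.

Thevenize the base divider: V_Th = V_CC·R_2/(R_1+R_2) = 23×8.2/20.2 = 9.34 V, R_Th = R_1‖R_2 = 4.87 kΩ.
Base-emitter loop: V_Th = I_B·R_Th + V_BE + (β+1)I_B·R_E, so I_B = (9.34 − 0.7) / (4.87 + 251×1.2) = 0.0282 mA.
I_C = β·I_B = 250×0.0282 = 7.05 mA, and I_E = (β+1)I_B = 7.08 mA.
V_CE = V_CC − I_C·R_C − I_E·R_E = 23 − 7.05×0.68 − 7.08×1.2 = 9.7 V.
V_CE = 9.7 V > 0.2 V confirms active-region operation.

I_C ≈ 7.1 mA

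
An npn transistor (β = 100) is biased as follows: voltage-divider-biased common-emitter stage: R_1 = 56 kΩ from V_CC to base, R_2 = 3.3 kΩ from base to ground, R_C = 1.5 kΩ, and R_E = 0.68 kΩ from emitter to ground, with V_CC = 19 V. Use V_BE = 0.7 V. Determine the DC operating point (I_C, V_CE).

I_C ≈ 0.5 mA, V_CE ≈ 18 V

Thevenize the base divider: V_Th = V_CC·R_2/(R_1+R_2) = 19×3.3/59.3 = 1.06 V, R_Th = R_1‖R_2 = 3.12 kΩ.
Base-emitter loop: V_Th = I_B·R_Th + V_BE + (β+1)I_B·R_E, so I_B = (1.06 − 0.7) / (3.12 + 101×0.68) = 0.00498 mA.
I_C = β·I_B = 100×0.00498 = 0.498 mA, and I_E = (β+1)I_B = 0.503 mA.
V_CE = V_CC − I_C·R_C − I_E·R_E = 19 − 0.498×1.5 − 0.503×0.68 = 17.9 V.
V_CE = 17.9 V > 0.2 V confirms active-region operation.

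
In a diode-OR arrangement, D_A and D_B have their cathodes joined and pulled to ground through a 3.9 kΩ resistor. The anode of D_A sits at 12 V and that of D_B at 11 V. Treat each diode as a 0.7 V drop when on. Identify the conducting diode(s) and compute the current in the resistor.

Only D_A conducts; I_R ≈ 2.9 mA

Assume both conduct. Then node N would need to be at both 12−0.7 = 11.3 V and 11−0.7 = 10.3 V, which is impossible.
Assume only D_A conducts: V_N = 12 − 0.7 = 11.3 V, so I_R = 11.3/3.9 = 2.9 mA.
Check D_B: its anode-to-cathode voltage is 11 − 11.3 = -0.3 V < 0.7 V, so it is off. The assumption is consistent.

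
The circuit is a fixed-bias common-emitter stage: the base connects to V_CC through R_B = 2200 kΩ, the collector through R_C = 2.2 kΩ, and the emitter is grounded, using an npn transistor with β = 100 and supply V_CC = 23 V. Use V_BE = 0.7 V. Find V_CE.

V_CE ≈ 21 V

Base loop: V_CC = I_B·R_B + V_BE, so I_B = (23 − 0.7)/2200 kΩ = 0.0101 mA.
In the active region I_C = β·I_B = 100 × 0.0101 = 1.01 mA.
Collector loop: V_CE = V_CC − I_C·R_C = 23 − 1.01×2.2 = 20.8 V.
Since V_CE = 20.8 V > V_CE(sat) ≈ 0.2 V, the transistor is in the active region as assumed.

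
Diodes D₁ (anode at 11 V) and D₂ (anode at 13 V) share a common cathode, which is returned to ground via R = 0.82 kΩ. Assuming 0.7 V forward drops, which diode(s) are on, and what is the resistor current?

Assume both conduct. Then node N would need to be at both 11−0.7 = 10.3 V and 13−0.7 = 12.3 V, which is impossible.
Assume only D₂ conducts: V_N = 13 − 0.7 = 12.3 V, so I_R = 12.3/0.82 = 15 mA.
Check D₁: its anode-to-cathode voltage is 11 − 12.3 = -1.3 V < 0.7 V, so it is off. The assumption is consistent.

Only D₂ conducts; I_R ≈ 15 mA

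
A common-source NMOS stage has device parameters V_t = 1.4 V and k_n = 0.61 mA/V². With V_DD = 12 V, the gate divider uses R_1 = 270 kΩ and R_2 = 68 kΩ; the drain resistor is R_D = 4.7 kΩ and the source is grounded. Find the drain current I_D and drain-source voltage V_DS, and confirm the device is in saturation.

V_G = V_DD·R_2/(R_1+R_2) = 12×68/338 = 2.41 V. With the source grounded, V_GS = V_G = 2.41 V.
Assume saturation: I_D = (k_n/2)(V_GS − V_t)² = (0.61/2)×(2.41 − 1.4)² = 0.305×1.01² = 0.314 mA.
V_DS = V_DD − I_D·R_D = 12 − 0.314×4.7 = 10.5 V.
Saturation requires V_DS ≥ V_GS − V_t = 1.01 V; 10.5 ≥ 1.01 ✓.

I_D ≈ 0.31 mA, V_DS ≈ 11 V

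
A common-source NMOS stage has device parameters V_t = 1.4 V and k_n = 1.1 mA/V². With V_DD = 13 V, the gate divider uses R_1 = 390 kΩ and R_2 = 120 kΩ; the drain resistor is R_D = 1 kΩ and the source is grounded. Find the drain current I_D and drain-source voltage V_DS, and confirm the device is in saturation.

V_G = V_DD·R_2/(R_1+R_2) = 13×120/510 = 3.06 V. With the source grounded, V_GS = V_G = 3.06 V.
Assume saturation: I_D = (k_n/2)(V_GS − V_t)² = (1.1/2)×(3.06 − 1.4)² = 0.55×1.66² = 1.51 mA.
V_DS = V_DD − I_D·R_D = 13 − 1.51×1 = 11.5 V.
Saturation requires V_DS ≥ V_GS − V_t = 1.66 V; 11.5 ≥ 1.66 ✓.

I_D ≈ 1.5 mA, V_DS ≈ 11 V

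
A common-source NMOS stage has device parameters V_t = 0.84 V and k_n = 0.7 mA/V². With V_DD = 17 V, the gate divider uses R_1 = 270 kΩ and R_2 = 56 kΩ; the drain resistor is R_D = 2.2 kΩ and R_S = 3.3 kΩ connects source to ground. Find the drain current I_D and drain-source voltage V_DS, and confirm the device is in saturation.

V_G = V_DD·R_2/(R_1+R_2) = 17×56/326 = 2.92 V.
Assume saturation: I_D = (k_n/2)(V_GS − V_t)² with V_GS = V_G − I_D·R_S = 2.92 − 3.3·I_D.
Substituting gives 3.81·I_D² − 5.81·I_D + 1.51 = 0, with roots I_D = 0.334 or 1.19 mA.
The root I_D = 1.19 mA gives V_GS = -1 V ≤ V_t, so take I_D = 0.334 mA.
Then V_GS = 1.82 V and V_DS = V_DD − I_D(R_D+R_S) = 17 − 0.334×5.5 = 15.2 V.
Saturation requires V_DS ≥ V_GS − V_t = 0.977 V; 15.2 ≥ 0.977 ✓.

I_D ≈ 0.33 mA, V_DS ≈ 15 V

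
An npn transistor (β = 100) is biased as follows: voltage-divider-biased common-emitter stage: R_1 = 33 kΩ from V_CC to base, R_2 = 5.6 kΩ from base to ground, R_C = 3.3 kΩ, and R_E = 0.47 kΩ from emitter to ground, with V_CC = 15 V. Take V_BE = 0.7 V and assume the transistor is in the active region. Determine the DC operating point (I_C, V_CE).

I_C ≈ 2.8 mA, V_CE ≈ 4.3 V

Thevenize the base divider: V_Th = V_CC·R_2/(R_1+R_2) = 15×5.6/38.6 = 2.18 V, R_Th = R_1‖R_2 = 4.79 kΩ.
Base-emitter loop: V_Th = I_B·R_Th + V_BE + (β+1)I_B·R_E, so I_B = (2.18 − 0.7) / (4.79 + 101×0.47) = 0.0282 mA.
I_C = β·I_B = 100×0.0282 = 2.82 mA, and I_E = (β+1)I_B = 2.85 mA.
V_CE = V_CC − I_C·R_C − I_E·R_E = 15 − 2.82×3.3 − 2.85×0.47 = 4.34 V.
V_CE = 4.34 V > 0.2 V confirms active-region operation.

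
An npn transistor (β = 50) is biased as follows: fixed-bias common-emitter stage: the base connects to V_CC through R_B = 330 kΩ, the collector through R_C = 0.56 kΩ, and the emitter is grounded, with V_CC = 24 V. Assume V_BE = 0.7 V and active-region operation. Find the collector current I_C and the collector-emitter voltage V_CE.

I_C ≈ 3.5 mA, V_CE ≈ 22 V

Base loop: V_CC = I_B·R_B + V_BE, so I_B = (24 − 0.7)/330 kΩ = 0.0706 mA.
In the active region I_C = β·I_B = 50 × 0.0706 = 3.53 mA.
Collector loop: V_CE = V_CC − I_C·R_C = 24 − 3.53×0.56 = 22 V.
Since V_CE = 22 V > V_CE(sat) ≈ 0.2 V, the transistor is in the active region as assumed.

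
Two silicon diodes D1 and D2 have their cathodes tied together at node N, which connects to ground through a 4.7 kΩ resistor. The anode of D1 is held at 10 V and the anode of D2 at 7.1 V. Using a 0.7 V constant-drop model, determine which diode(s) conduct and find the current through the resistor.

Only D1 conducts; I_R ≈ 2 mA

Assume both conduct. Then node N would need to be at both 10−0.7 = 9.3 V and 7.1−0.7 = 6.4 V, which is impossible.
Assume only D1 conducts: V_N = 10 − 0.7 = 9.3 V, so I_R = 9.3/4.7 = 1.98 mA.
Check D2: its anode-to-cathode voltage is 7.1 − 9.3 = -2.2 V < 0.7 V, so it is off. The assumption is consistent.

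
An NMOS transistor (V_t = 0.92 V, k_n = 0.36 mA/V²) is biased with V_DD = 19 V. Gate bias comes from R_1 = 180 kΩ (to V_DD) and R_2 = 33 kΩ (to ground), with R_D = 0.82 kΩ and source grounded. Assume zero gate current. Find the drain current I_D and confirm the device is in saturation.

I_D ≈ 0.74 mA

V_G = V_DD·R_2/(R_1+R_2) = 19×33/213 = 2.94 V. With the source grounded, V_GS = V_G = 2.94 V.
Assume saturation: I_D = (k_n/2)(V_GS − V_t)² = (0.36/2)×(2.94 − 0.92)² = 0.18×2.02² = 0.737 mA.
V_DS = V_DD − I_D·R_D = 19 − 0.737×0.82 = 18.4 V.
Saturation requires V_DS ≥ V_GS − V_t = 2.02 V; 18.4 ≥ 2.02 ✓.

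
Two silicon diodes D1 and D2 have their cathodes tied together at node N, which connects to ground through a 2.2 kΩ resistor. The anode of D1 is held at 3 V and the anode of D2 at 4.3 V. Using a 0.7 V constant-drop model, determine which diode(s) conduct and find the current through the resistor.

Assume both conduct. Then node N would need to be at both 3−0.7 = 2.3 V and 4.3−0.7 = 3.6 V, which is impossible.
Assume only D2 conducts: V_N = 4.3 − 0.7 = 3.6 V, so I_R = 3.6/2.2 = 1.64 mA.
Check D1: its anode-to-cathode voltage is 3 − 3.6 = -0.6 V < 0.7 V, so it is off. The assumption is consistent.

Only D2 conducts; I_R ≈ 1.6 mA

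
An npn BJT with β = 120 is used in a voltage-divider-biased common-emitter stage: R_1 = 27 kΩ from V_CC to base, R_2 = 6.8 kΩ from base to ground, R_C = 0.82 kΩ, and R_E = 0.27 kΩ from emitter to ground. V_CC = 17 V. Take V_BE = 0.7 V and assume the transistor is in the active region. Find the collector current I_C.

Thevenize the base divider: V_Th = V_CC·R_2/(R_1+R_2) = 17×6.8/33.8 = 3.42 V, R_Th = R_1‖R_2 = 5.43 kΩ.
Base-emitter loop: V_Th = I_B·R_Th + V_BE + (β+1)I_B·R_E, so I_B = (3.42 − 0.7) / (5.43 + 121×0.27) = 0.0714 mA.
I_C = β·I_B = 120×0.0714 = 8.57 mA, and I_E = (β+1)I_B = 8.64 mA.
V_CE = V_CC − I_C·R_C − I_E·R_E = 17 − 8.57×0.82 − 8.64×0.27 = 7.64 V.
V_CE = 7.64 V > 0.2 V confirms active-region operation.

I_C ≈ 8.6 mA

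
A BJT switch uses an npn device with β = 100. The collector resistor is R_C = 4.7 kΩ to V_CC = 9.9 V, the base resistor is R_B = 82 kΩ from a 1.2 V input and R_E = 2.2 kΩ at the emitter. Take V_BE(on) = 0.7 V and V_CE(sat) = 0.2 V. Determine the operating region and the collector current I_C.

Assume active. Base-emitter loop: I_B = (V_BB − V_BE)/(R_B + (β+1)R_E) = (1.2 − 0.7)/(82 + 101×2.2) = 0.00164 mA.
I_C = β·I_B = 100×0.00164 = 0.164 mA.
V_CE = V_CC − I_C·R_C − I_E·R_E = 9.9 − 0.164×4.7 − 0.166×2.2 = 8.76 V > V_CE(sat), so the active-region assumption holds.

active; I_C ≈ 0.16 mA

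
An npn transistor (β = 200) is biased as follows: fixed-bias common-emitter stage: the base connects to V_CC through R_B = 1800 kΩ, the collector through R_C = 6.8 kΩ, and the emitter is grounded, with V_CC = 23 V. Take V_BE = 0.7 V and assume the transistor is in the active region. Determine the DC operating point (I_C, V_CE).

I_C ≈ 2.5 mA, V_CE ≈ 6.2 V

Base loop: V_CC = I_B·R_B + V_BE, so I_B = (23 − 0.7)/1800 kΩ = 0.0124 mA.
In the active region I_C = β·I_B = 200 × 0.0124 = 2.48 mA.
Collector loop: V_CE = V_CC − I_C·R_C = 23 − 2.48×6.8 = 6.15 V.
Since V_CE = 6.15 V > V_CE(sat) ≈ 0.2 V, the transistor is in the active region as assumed.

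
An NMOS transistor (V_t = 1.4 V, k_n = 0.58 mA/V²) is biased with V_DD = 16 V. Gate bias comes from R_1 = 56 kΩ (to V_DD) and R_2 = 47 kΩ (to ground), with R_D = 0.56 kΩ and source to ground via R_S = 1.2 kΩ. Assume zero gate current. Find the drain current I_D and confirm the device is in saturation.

V_G = V_DD·R_2/(R_1+R_2) = 16×47/103 = 7.3 V.
Assume saturation: I_D = (k_n/2)(V_GS − V_t)² with V_GS = V_G − I_D·R_S = 7.3 − 1.2·I_D.
Substituting gives 0.418·I_D² − 5.11·I_D + 10.1 = 0, with roots I_D = 2.48 or 9.75 mA.
The root I_D = 9.75 mA gives V_GS = -4.4 V ≤ V_t, so take I_D = 2.48 mA.
Then V_GS = 4.32 V and V_DS = V_DD − I_D(R_D+R_S) = 16 − 2.48×1.76 = 11.6 V.
Saturation requires V_DS ≥ V_GS − V_t = 2.92 V; 11.6 ≥ 2.92 ✓.

I_D ≈ 2.5 mA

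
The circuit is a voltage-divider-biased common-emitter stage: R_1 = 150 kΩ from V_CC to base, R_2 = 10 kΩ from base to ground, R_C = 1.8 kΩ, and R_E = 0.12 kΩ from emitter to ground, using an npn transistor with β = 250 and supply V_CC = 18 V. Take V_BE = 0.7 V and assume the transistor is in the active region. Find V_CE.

V_CE ≈ 13 V

Thevenize the base divider: V_Th = V_CC·R_2/(R_1+R_2) = 18×10/160 = 1.12 V, R_Th = R_1‖R_2 = 9.38 kΩ.
Base-emitter loop: V_Th = I_B·R_Th + V_BE + (β+1)I_B·R_E, so I_B = (1.12 − 0.7) / (9.38 + 251×0.12) = 0.0108 mA.
I_C = β·I_B = 250×0.0108 = 2.69 mA, and I_E = (β+1)I_B = 2.7 mA.
V_CE = V_CC − I_C·R_C − I_E·R_E = 18 − 2.69×1.8 − 2.7×0.12 = 12.8 V.
V_CE = 12.8 V > 0.2 V confirms active-region operation.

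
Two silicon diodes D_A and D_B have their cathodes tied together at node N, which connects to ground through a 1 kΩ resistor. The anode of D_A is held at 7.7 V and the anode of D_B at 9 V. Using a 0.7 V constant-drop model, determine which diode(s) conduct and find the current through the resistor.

Assume both conduct. Then node N would need to be at both 7.7−0.7 = 7 V and 9−0.7 = 8.3 V, which is impossible.
Assume only D_B conducts: V_N = 9 − 0.7 = 8.3 V, so I_R = 8.3/1 = 8.3 mA.
Check D_A: its anode-to-cathode voltage is 7.7 − 8.3 = -0.6 V < 0.7 V, so it is off. The assumption is consistent.

Only D_B conducts; I_R ≈ 8.3 mA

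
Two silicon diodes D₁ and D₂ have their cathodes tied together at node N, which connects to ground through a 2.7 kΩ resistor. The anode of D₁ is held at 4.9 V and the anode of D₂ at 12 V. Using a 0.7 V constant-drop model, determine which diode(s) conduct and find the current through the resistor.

Assume both conduct. Then node N would need to be at both 4.9−0.7 = 4.2 V and 12−0.7 = 11.3 V, which is impossible.
Assume only D₂ conducts: V_N = 12 − 0.7 = 11.3 V, so I_R = 11.3/2.7 = 4.19 mA.
Check D₁: its anode-to-cathode voltage is 4.9 − 11.3 = -6.4 V < 0.7 V, so it is off. The assumption is consistent.

Only D₂ conducts; I_R ≈ 4.2 mA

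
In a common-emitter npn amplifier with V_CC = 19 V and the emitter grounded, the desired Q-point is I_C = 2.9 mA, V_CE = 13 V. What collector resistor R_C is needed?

Collector loop: V_CC = I_C·R_C + V_CE.
R_C = (V_CC − V_CE)/I_C = (19 − 13)/2.9 = 2.07 kΩ.

R_C ≈ 2.1 kΩ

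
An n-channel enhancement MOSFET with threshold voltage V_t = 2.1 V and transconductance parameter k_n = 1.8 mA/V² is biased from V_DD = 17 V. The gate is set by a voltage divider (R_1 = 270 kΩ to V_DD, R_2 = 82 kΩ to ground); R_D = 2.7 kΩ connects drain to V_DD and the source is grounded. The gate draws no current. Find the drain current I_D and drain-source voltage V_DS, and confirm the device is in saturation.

I_D ≈ 3.1 mA, V_DS ≈ 8.6 V

V_G = V_DD·R_2/(R_1+R_2) = 17×82/352 = 3.96 V. With the source grounded, V_GS = V_G = 3.96 V.
Assume saturation: I_D = (k_n/2)(V_GS − V_t)² = (1.8/2)×(3.96 − 2.1)² = 0.9×1.86² = 3.11 mA.
V_DS = V_DD − I_D·R_D = 17 − 3.11×2.7 = 8.59 V.
Saturation requires V_DS ≥ V_GS − V_t = 1.86 V; 8.59 ≥ 1.86 ✓.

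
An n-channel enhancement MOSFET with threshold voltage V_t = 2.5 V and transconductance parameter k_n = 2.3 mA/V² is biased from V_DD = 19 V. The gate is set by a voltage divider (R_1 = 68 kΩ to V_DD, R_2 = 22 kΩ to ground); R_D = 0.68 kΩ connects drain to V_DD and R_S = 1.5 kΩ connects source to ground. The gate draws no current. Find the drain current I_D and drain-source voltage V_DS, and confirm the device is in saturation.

I_D ≈ 0.85 mA, V_DS ≈ 17 V

V_G = V_DD·R_2/(R_1+R_2) = 19×22/90 = 4.64 V.
Assume saturation: I_D = (k_n/2)(V_GS − V_t)² with V_GS = V_G − I_D·R_S = 4.64 − 1.5·I_D.
Substituting gives 2.59·I_D² − 8.4·I_D + 5.29 = 0, with roots I_D = 0.855 or 2.39 mA.
The root I_D = 2.39 mA gives V_GS = 1.06 V ≤ V_t, so take I_D = 0.855 mA.
Then V_GS = 3.36 V and V_DS = V_DD − I_D(R_D+R_S) = 19 − 0.855×2.18 = 17.1 V.
Saturation requires V_DS ≥ V_GS − V_t = 0.862 V; 17.1 ≥ 0.862 ✓.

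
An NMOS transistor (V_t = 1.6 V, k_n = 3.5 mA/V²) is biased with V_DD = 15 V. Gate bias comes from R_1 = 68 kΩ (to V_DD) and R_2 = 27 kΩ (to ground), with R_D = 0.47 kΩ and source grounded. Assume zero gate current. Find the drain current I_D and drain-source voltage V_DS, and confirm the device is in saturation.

V_G = V_DD·R_2/(R_1+R_2) = 15×27/95 = 4.26 V. With the source grounded, V_GS = V_G = 4.26 V.
Assume saturation: I_D = (k_n/2)(V_GS − V_t)² = (3.5/2)×(4.26 − 1.6)² = 1.75×2.66² = 12.4 mA.
V_DS = V_DD − I_D·R_D = 15 − 12.4×0.47 = 9.17 V.
Saturation requires V_DS ≥ V_GS − V_t = 2.66 V; 9.17 ≥ 2.66 ✓.

I_D ≈ 12 mA, V_DS ≈ 9.2 V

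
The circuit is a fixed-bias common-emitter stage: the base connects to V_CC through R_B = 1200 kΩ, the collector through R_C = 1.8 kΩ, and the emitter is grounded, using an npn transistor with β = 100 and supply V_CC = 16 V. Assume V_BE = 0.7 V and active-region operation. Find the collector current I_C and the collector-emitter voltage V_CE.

I_C ≈ 1.3 mA, V_CE ≈ 14 V

Base loop: V_CC = I_B·R_B + V_BE, so I_B = (16 − 0.7)/1200 kΩ = 0.0128 mA.
In the active region I_C = β·I_B = 100 × 0.0128 = 1.28 mA.
Collector loop: V_CE = V_CC − I_C·R_C = 16 − 1.28×1.8 = 13.7 V.
Since V_CE = 13.7 V > V_CE(sat) ≈ 0.2 V, the transistor is in the active region as assumed.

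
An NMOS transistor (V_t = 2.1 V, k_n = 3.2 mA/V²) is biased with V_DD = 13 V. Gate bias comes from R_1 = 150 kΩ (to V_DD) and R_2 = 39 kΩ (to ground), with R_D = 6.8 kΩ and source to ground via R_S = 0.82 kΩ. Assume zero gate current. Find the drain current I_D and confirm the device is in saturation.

V_G = V_DD·R_2/(R_1+R_2) = 13×39/189 = 2.68 V.
Assume saturation: I_D = (k_n/2)(V_GS − V_t)² with V_GS = V_G − I_D·R_S = 2.68 − 0.82·I_D.
Substituting gives 1.08·I_D² − 2.53·I_D + 0.543 = 0, with roots I_D = 0.239 or 2.11 mA.
The root I_D = 2.11 mA gives V_GS = 0.951 V ≤ V_t, so take I_D = 0.239 mA.
Then V_GS = 2.49 V and V_DS = V_DD − I_D(R_D+R_S) = 13 − 0.239×7.62 = 11.2 V.
Saturation requires V_DS ≥ V_GS − V_t = 0.387 V; 11.2 ≥ 0.387 ✓.

I_D ≈ 0.24 mA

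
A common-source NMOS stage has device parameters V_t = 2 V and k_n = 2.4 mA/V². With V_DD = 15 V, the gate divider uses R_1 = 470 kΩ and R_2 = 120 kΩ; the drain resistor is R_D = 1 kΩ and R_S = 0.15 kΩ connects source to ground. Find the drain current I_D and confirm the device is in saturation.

I_D ≈ 0.98 mA

V_G = V_DD·R_2/(R_1+R_2) = 15×120/590 = 3.05 V.
Assume saturation: I_D = (k_n/2)(V_GS − V_t)² with V_GS = V_G − I_D·R_S = 3.05 − 0.15·I_D.
Substituting gives 0.027·I_D² − 1.38·I_D + 1.33 = 0, with roots I_D = 0.98 or 50.1 mA.
The root I_D = 50.1 mA gives V_GS = -4.46 V ≤ V_t, so take I_D = 0.98 mA.
Then V_GS = 2.9 V and V_DS = V_DD − I_D(R_D+R_S) = 15 − 0.98×1.15 = 13.9 V.
Saturation requires V_DS ≥ V_GS − V_t = 0.904 V; 13.9 ≥ 0.904 ✓.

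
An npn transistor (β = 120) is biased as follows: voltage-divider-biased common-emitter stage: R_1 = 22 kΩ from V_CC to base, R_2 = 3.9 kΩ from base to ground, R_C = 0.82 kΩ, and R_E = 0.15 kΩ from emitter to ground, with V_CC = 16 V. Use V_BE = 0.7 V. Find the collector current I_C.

Thevenize the base divider: V_Th = V_CC·R_2/(R_1+R_2) = 16×3.9/25.9 = 2.41 V, R_Th = R_1‖R_2 = 3.31 kΩ.
Base-emitter loop: V_Th = I_B·R_Th + V_BE + (β+1)I_B·R_E, so I_B = (2.41 − 0.7) / (3.31 + 121×0.15) = 0.0796 mA.
I_C = β·I_B = 120×0.0796 = 9.56 mA, and I_E = (β+1)I_B = 9.64 mA.
V_CE = V_CC − I_C·R_C − I_E·R_E = 16 − 9.56×0.82 − 9.64×0.15 = 6.72 V.
V_CE = 6.72 V > 0.2 V confirms active-region operation.

I_C ≈ 9.6 mA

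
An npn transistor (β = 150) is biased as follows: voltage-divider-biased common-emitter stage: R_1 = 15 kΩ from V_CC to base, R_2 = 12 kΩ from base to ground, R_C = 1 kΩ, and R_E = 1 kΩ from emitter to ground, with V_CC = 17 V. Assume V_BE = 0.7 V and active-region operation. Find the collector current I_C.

Thevenize the base divider: V_Th = V_CC·R_2/(R_1+R_2) = 17×12/27 = 7.56 V, R_Th = R_1‖R_2 = 6.67 kΩ.
Base-emitter loop: V_Th = I_B·R_Th + V_BE + (β+1)I_B·R_E, so I_B = (7.56 − 0.7) / (6.67 + 151×1) = 0.0435 mA.
I_C = β·I_B = 150×0.0435 = 6.52 mA, and I_E = (β+1)I_B = 6.57 mA.
V_CE = V_CC − I_C·R_C − I_E·R_E = 17 − 6.52×1 − 6.57×1 = 3.91 V.
V_CE = 3.91 V > 0.2 V confirms active-region operation.

I_C ≈ 6.5 mA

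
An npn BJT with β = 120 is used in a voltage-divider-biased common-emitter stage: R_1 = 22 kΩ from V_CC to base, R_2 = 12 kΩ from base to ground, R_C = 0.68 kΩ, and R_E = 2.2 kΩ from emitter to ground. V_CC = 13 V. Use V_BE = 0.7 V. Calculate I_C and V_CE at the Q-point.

Thevenize the base divider: V_Th = V_CC·R_2/(R_1+R_2) = 13×12/34 = 4.59 V, R_Th = R_1‖R_2 = 7.76 kΩ.
Base-emitter loop: V_Th = I_B·R_Th + V_BE + (β+1)I_B·R_E, so I_B = (4.59 − 0.7) / (7.76 + 121×2.2) = 0.0142 mA.
I_C = β·I_B = 120×0.0142 = 1.7 mA, and I_E = (β+1)I_B = 1.72 mA.
V_CE = V_CC − I_C·R_C − I_E·R_E = 13 − 1.7×0.68 − 1.72×2.2 = 8.06 V.
V_CE = 8.06 V > 0.2 V confirms active-region operation.

I_C ≈ 1.7 mA, V_CE ≈ 8.1 V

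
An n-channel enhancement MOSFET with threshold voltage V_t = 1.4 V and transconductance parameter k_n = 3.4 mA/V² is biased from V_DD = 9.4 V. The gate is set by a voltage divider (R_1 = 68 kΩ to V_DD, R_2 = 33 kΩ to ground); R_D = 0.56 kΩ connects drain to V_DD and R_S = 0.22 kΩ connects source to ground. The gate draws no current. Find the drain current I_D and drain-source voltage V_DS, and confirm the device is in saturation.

I_D ≈ 2.3 mA, V_DS ≈ 7.6 V

V_G = V_DD·R_2/(R_1+R_2) = 9.4×33/101 = 3.07 V.
Assume saturation: I_D = (k_n/2)(V_GS − V_t)² with V_GS = V_G − I_D·R_S = 3.07 − 0.22·I_D.
Substituting gives 0.0823·I_D² − 2.25·I_D + 4.75 = 0, with roots I_D = 2.3 or 25 mA.
The root I_D = 25 mA gives V_GS = -2.44 V ≤ V_t, so take I_D = 2.3 mA.
Then V_GS = 2.56 V and V_DS = V_DD − I_D(R_D+R_S) = 9.4 − 2.3×0.78 = 7.6 V.
Saturation requires V_DS ≥ V_GS − V_t = 1.16 V; 7.6 ≥ 1.16 ✓.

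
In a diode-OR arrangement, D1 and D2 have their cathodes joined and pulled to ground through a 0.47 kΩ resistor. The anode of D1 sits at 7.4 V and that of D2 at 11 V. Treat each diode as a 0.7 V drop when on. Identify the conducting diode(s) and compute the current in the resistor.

Assume both conduct. Then node N would need to be at both 7.4−0.7 = 6.7 V and 11−0.7 = 10.3 V, which is impossible.
Assume only D2 conducts: V_N = 11 − 0.7 = 10.3 V, so I_R = 10.3/0.47 = 21.9 mA.
Check D1: its anode-to-cathode voltage is 7.4 − 10.3 = -2.9 V < 0.7 V, so it is off. The assumption is consistent.

Only D2 conducts; I_R ≈ 22 mA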